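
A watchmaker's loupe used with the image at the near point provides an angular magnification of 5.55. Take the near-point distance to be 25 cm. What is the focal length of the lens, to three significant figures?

5.49 cm

For the image at the near point, M = 1 + D/f.
f = D/(M - 1) = 25/(5.55 - 1) = 5.495 cm.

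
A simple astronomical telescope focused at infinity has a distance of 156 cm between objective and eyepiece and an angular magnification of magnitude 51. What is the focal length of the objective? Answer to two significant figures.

In normal adjustment the tube length equals f_obj + f_eye and |M| = f_obj/f_eye.
So f_obj = 51 f_eye and 51 f_eye + f_eye = 156 cm, giving f_eye = 156/52 = 3.000 cm and f_obj = 153.000 cm.

150 cm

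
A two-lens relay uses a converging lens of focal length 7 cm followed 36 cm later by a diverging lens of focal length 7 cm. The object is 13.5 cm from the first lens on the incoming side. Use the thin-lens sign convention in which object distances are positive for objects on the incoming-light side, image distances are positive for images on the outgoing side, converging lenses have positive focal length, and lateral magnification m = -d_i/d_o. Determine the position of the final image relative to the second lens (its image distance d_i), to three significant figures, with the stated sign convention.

Applying the thin-lens equation to the first lens, 1/7 = 1/13.5 + 1/d_i1, which gives d_i1 = 14.538 cm.
Object distance for lens 2: d_o2 = 36 - 14.538 = 21.462 cm.
Applying the thin-lens equation again with f_2 = -7 cm and d_o2 = 21.462 cm gives d_i2 = -5.278 cm.

-5.28 cm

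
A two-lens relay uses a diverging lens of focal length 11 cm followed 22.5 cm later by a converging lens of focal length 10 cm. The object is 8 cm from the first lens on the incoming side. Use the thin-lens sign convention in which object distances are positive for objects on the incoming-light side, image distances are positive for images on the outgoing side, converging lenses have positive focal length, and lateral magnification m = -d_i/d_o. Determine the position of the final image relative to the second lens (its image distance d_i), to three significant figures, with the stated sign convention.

15.8 cm

First lens: d_i1 = 1/(1/(-11) - 1/8) = -4.632 cm.
The intermediate image is virtual, 4.632 cm to the left of lens 1, so d_o2 = L - d_i1 = 22.5 - (-4.632) = 27.132 cm.
Second lens: d_i2 = 1/(1/10 - 1/(27.132)) = 15.837 cm.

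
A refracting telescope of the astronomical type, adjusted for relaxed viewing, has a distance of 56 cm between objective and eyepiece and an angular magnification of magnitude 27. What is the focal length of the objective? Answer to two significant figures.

54 cm

In normal adjustment the tube length equals f_obj + f_eye and |M| = f_obj/f_eye.
So f_obj = 27 f_eye and 27 f_eye + f_eye = 56 cm, giving f_eye = 56/28 = 2.000 cm and f_obj = 54.000 cm.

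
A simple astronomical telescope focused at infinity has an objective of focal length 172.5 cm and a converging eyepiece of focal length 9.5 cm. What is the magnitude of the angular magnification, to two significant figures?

18

|M| = f_obj/|f_eye| = 172.5/9.5 = 18.158.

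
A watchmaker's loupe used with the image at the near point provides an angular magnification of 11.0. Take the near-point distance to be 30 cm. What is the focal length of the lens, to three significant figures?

For the image at the near point, M = 1 + D/f.
f = D/(M - 1) = 30/(11.0 - 1) = 3.000 cm.

3.00 cm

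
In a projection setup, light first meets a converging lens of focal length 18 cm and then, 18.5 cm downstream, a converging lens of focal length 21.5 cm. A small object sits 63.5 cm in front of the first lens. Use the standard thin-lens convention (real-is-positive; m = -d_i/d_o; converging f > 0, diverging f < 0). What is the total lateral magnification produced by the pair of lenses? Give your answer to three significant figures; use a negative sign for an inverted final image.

-0.302

Lens 1: 1/d_i1 = 1/f_1 - 1/d_o1 = 1/18 - 1/63.5 = 0.03981 cm^-1, so d_i1 = 25.121 cm.
m_1 = -(25.121)/63.5 = -0.3956.
This image would form 25.121 cm past lens 1, i.e. 6.621 cm beyond lens 2, so it is a virtual object for lens 2: d_o2 = 18.5 - 25.121 = -6.621 cm.
Lens 2: 1/d_i2 = 1/f_2 - 1/d_o2 = 1/21.5 - 1/(-6.621) = 0.19755 cm^-1, so d_i2 = 5.062 cm.
m_2 = -(5.062)/(-6.621) = 0.7646.
The system's lateral magnification is m_1 m_2 = (-0.3956)(0.7646) = -0.3025.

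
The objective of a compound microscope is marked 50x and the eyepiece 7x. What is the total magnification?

350

The overall magnification of a compound microscope is the product of the objective and eyepiece magnifications:
M = M_obj x M_eye = 50 x 7 = 350.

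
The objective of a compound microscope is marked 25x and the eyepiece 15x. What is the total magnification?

375

The overall magnification of a compound microscope is the product of the objective and eyepiece magnifications:
M = M_obj x M_eye = 25 x 15 = 375.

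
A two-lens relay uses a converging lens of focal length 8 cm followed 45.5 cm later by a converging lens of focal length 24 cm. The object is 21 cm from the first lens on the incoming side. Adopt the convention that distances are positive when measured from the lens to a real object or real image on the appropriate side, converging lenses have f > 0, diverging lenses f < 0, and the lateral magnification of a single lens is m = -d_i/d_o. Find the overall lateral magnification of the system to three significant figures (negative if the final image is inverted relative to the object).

1.72

First lens: d_i1 = 1/(1/8 - 1/21) = 12.923 cm.
m_1 = -(12.923)/21 = -0.6154.
Object distance for lens 2: d_o2 = 45.5 - 12.923 = 32.577 cm.
Second lens: d_i2 = 1/(1/24 - 1/(32.577)) = 91.157 cm.
m_2 = -(91.157)/(32.577) = -2.7982.
Total m = m_1 x m_2 = (-0.6154)(-2.7982) = 1.7220.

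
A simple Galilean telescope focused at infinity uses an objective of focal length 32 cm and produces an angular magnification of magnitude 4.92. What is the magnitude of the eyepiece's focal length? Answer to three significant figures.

|M| = f_obj/|f_eye|, so |f_eye| = f_obj/|M| = 32/4.92 = 6.504 cm.
(The eyepiece is diverging, so its signed focal length is -6.504 cm.)

6.50 cm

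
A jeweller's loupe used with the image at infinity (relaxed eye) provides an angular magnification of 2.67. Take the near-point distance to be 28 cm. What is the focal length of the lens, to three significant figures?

10.5 cm

For the image at infinity, M = D/f.
f = D/M = 28/2.67 = 10.487 cm.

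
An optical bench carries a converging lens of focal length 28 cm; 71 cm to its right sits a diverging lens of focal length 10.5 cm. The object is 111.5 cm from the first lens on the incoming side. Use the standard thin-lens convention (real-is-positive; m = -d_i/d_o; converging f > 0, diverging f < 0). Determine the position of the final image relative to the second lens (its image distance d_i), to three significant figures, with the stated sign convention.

First lens: d_i1 = 1/(1/28 - 1/111.5) = 37.389 cm.
The intermediate image is 37.389 cm to the right of lens 1, so d_o2 = L - d_i1 = 71 - 37.389 = 33.611 cm.
Second lens: d_i2 = 1/(1/(-10.5) - 1/(33.611)) = -8.001 cm.

-8.00 cm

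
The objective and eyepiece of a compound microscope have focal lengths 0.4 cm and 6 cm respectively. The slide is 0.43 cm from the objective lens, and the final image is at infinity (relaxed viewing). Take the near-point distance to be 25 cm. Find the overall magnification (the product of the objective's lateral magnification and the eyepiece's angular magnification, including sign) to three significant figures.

Objective: 1/d_i = 1/f_obj - 1/d_o = 1/0.4 - 1/0.43 = 0.17442 cm^-1, so d_i = 5.733 cm.
m_obj = -d_i/d_o = -5.733/0.43 = -13.333.
Eyepiece angular magnification (image at infinity): M_eye = D/f_e = 25/6 = 4.167.
Overall M = m_obj x M_eye = (-13.333)(4.167) = -55.56.

-55.6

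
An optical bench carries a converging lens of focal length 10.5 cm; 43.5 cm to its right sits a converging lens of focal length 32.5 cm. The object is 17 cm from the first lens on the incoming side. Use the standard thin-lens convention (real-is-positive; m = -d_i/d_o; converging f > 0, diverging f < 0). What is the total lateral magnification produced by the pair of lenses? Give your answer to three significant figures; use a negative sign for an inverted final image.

-3.19

First lens: d_i1 = 1/(1/10.5 - 1/17) = 27.462 cm.
m_1 = -(27.462)/17 = -1.6154.
The intermediate image is 27.462 cm to the right of lens 1, so d_o2 = L - d_i1 = 43.5 - 27.462 = 16.038 cm.
Second lens: d_i2 = 1/(1/32.5 - 1/(16.038)) = -31.665 cm.
m_2 = -(-31.665)/(16.038) = 1.9743.
The system's lateral magnification is m_1 m_2 = (-1.6154)(1.9743) = -3.1893.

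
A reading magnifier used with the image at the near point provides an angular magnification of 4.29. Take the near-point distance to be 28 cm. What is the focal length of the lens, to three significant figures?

For the image at the near point, M = 1 + D/f.
f = D/(M - 1) = 28/(4.29 - 1) = 8.511 cm.

8.51 cm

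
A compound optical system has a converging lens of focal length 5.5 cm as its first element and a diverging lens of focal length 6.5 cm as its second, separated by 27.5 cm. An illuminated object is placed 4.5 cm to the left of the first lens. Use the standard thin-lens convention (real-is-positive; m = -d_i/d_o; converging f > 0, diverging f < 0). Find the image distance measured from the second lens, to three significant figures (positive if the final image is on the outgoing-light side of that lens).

Applying the thin-lens equation to the first lens, 1/5.5 = 1/4.5 + 1/d_i1, which gives d_i1 = -24.750 cm.
With d_i1 < 0 the first image is virtual and lies on the object side; the object distance for lens 2 is d_o2 = 27.5 - (-24.750) = 52.250 cm.
Applying the thin-lens equation again with f_2 = -6.5 cm and d_o2 = 52.250 cm gives d_i2 = -5.781 cm.

-5.78 cm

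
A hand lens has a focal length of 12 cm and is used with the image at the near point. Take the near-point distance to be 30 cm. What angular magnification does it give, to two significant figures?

M = 1 + D/f = 1 + 30/12 = 3.500.

3.5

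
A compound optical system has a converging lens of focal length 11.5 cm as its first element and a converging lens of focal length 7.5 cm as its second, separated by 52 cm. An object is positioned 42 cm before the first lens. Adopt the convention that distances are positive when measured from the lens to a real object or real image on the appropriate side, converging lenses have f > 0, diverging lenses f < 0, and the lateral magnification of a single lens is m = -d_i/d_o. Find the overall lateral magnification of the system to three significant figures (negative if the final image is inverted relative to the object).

0.0987

Lens 1: 1/d_i1 = 1/f_1 - 1/d_o1 = 1/11.5 - 1/42 = 0.06315 cm^-1, so d_i1 = 15.836 cm.
m_1 = -(15.836)/42 = -0.3770.
The intermediate image is 15.836 cm to the right of lens 1, so d_o2 = L - d_i1 = 52 - 15.836 = 36.164 cm.
Lens 2: 1/d_i2 = 1/f_2 - 1/d_o2 = 1/7.5 - 1/(36.164) = 0.10568 cm^-1, so d_i2 = 9.462 cm.
m_2 = -(9.462)/(36.164) = -0.2617.
Total m = m_1 x m_2 = (-0.3770)(-0.2617) = 0.0987.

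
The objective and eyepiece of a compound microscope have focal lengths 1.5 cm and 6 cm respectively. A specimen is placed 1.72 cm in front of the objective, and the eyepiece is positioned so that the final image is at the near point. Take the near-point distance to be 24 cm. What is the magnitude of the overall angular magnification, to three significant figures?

34.1

Objective: 1/d_i = 1/f_obj - 1/d_o = 1/1.5 - 1/1.72 = 0.08527 cm^-1, so d_i = 11.727 cm.
m_obj = -d_i/d_o = -11.727/1.72 = -6.818.
Eyepiece angular magnification (image at near point): M_eye = 1 + D/f_e = 1 + 24/6 = 5.000.
Overall M = m_obj x M_eye = (-6.818)(5.000) = -34.09.
|M| = 34.09.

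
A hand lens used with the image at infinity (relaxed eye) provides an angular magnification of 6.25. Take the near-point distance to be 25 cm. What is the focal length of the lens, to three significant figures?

4.00 cm

For the image at infinity, M = D/f.
f = D/M = 25/6.25 = 4.000 cm.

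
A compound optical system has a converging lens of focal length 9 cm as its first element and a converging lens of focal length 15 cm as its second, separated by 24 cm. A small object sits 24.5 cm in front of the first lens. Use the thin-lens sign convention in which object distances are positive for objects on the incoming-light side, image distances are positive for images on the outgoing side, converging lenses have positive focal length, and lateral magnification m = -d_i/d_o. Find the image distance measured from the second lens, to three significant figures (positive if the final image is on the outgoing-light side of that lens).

Applying the thin-lens equation to the first lens, 1/9 = 1/24.5 + 1/d_i1, which gives d_i1 = 14.226 cm.
Object distance for lens 2: d_o2 = 24 - 14.226 = 9.774 cm.
Applying the thin-lens equation again with f_2 = 15 cm and d_o2 = 9.774 cm gives d_i2 = -28.056 cm.

-28.1 cm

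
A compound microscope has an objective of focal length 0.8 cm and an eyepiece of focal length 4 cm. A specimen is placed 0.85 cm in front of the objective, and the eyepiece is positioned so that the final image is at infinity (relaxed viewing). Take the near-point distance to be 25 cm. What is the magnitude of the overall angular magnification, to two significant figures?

100

Objective: 1/d_i = 1/f_obj - 1/d_o = 1/0.8 - 1/0.85 = 0.07353 cm^-1, so d_i = 13.600 cm.
m_obj = -d_i/d_o = -13.600/0.85 = -16.000.
Eyepiece angular magnification (image at infinity): M_eye = D/f_e = 25/4 = 6.250.
Overall M = m_obj x M_eye = (-16.000)(6.250) = -100.00.
|M| = 100.00.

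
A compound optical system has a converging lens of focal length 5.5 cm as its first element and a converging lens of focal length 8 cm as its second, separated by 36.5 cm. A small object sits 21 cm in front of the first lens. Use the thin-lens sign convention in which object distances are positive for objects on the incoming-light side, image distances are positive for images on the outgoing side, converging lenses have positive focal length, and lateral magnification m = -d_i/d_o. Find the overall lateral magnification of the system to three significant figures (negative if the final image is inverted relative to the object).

0.135

First lens: d_i1 = 1/(1/5.5 - 1/21) = 7.452 cm.
m_1 = -(7.452)/21 = -0.3548.
Object distance for lens 2: d_o2 = 36.5 - 7.452 = 29.048 cm.
Second lens: d_i2 = 1/(1/8 - 1/(29.048)) = 11.041 cm.
m_2 = -(11.041)/(29.048) = -0.3801.
Overall magnification: m = m_1 m_2 = 0.1349.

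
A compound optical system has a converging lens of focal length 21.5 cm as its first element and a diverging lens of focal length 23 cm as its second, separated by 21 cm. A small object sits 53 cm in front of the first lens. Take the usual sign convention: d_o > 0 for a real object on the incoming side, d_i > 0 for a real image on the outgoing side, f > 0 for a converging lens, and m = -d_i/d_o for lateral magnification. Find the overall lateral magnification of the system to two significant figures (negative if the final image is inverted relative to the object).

First lens: d_i1 = 1/(1/21.5 - 1/53) = 36.175 cm.
m_1 = -(36.175)/53 = -0.6825.
This image would form 36.175 cm past lens 1, i.e. 15.175 cm beyond lens 2, so it is a virtual object for lens 2: d_o2 = 21 - 36.175 = -15.175 cm.
Second lens: d_i2 = 1/(1/(-23) - 1/(-15.175)) = 44.600 cm.
m_2 = -(44.600)/(-15.175) = 2.9391.
The system's lateral magnification is m_1 m_2 = (-0.6825)(2.9391) = -2.0061.

-2.0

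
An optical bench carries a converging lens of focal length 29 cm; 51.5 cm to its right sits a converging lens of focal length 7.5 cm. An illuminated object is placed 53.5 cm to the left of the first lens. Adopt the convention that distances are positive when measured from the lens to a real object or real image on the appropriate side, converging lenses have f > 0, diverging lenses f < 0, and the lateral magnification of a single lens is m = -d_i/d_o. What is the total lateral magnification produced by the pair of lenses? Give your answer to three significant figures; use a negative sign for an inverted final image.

Applying the thin-lens equation to the first lens, 1/29 = 1/53.5 + 1/d_i1, which gives d_i1 = 63.327 cm.
Its lateral magnification is m_1 = -d_i1/d_o1 = -(63.327)/53.5 = -1.1837.
Since 63.327 cm > 51.5 cm, the first image lies past the second lens and serves as a virtual object: d_o2 = L - d_i1 = -11.827 cm.
Applying the thin-lens equation again with f_2 = 7.5 cm and d_o2 = -11.827 cm gives d_i2 = 4.589 cm.
m_2 = -(4.589)/(-11.827) = 0.3881.
Overall magnification: m = m_1 m_2 = -0.4593.

-0.459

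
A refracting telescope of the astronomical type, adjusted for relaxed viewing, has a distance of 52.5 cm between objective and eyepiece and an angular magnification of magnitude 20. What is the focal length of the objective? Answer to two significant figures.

In normal adjustment the tube length equals f_obj + f_eye and |M| = f_obj/f_eye.
So f_obj = 20 f_eye and 20 f_eye + f_eye = 52.5 cm, giving f_eye = 52.5/21 = 2.500 cm and f_obj = 50.000 cm.

50 cm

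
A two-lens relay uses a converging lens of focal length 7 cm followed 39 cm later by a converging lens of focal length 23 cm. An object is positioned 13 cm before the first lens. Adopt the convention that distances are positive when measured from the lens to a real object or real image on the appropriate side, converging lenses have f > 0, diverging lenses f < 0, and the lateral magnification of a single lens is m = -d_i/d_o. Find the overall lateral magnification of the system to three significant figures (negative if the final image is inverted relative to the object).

32.2

Applying the thin-lens equation to the first lens, 1/7 = 1/13 + 1/d_i1, which gives d_i1 = 15.167 cm.
Its lateral magnification is m_1 = -d_i1/d_o1 = -(15.167)/13 = -1.1667.
That image sits 23.833 cm in front of the second lens, so d_o2 = 23.833 cm.
Applying the thin-lens equation again with f_2 = 23 cm and d_o2 = 23.833 cm gives d_i2 = 657.800 cm.
m_2 = -(657.800)/(23.833) = -27.6000.
The system's lateral magnification is m_1 m_2 = (-1.1667)(-27.6000) = 32.2000.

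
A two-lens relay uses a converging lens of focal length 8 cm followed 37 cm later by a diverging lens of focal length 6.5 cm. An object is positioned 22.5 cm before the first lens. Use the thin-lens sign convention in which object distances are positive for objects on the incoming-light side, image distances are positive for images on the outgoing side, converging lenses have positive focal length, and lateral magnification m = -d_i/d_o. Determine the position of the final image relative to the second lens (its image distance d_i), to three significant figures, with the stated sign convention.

-5.14 cm

First lens: d_i1 = 1/(1/8 - 1/22.5) = 12.414 cm.
The intermediate image is 12.414 cm to the right of lens 1, so d_o2 = L - d_i1 = 37 - 12.414 = 24.586 cm.
Second lens: d_i2 = 1/(1/(-6.5) - 1/(24.586)) = -5.141 cm.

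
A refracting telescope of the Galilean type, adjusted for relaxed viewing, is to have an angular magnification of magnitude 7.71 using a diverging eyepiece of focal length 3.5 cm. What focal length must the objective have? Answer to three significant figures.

27.0 cm

|M| = f_obj/|f_eye|, so f_obj = |M| x |f_eye| = 7.71 x 3.5 = 26.985 cm.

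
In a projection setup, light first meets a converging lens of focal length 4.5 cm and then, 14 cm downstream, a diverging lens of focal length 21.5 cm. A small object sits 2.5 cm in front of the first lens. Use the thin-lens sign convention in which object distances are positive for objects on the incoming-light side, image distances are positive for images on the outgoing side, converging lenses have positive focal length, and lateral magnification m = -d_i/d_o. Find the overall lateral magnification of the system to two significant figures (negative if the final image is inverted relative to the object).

Lens 1: 1/d_i1 = 1/f_1 - 1/d_o1 = 1/4.5 - 1/2.5 = -0.17778 cm^-1, so d_i1 = -5.625 cm.
m_1 = -(-5.625)/2.5 = 2.2500.
The intermediate image is virtual, 5.625 cm to the left of lens 1, so d_o2 = L - d_i1 = 14 - (-5.625) = 19.625 cm.
Lens 2: 1/d_i2 = 1/f_2 - 1/d_o2 = 1/(-21.5) - 1/(19.625) = -0.09747 cm^-1, so d_i2 = -10.260 cm.
m_2 = -(-10.260)/(19.625) = 0.5228.
Overall magnification: m = m_1 m_2 = 1.1763.

1.2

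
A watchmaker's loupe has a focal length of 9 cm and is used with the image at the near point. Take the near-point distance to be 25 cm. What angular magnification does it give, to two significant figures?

M = 1 + D/f = 1 + 25/9 = 3.778.

3.8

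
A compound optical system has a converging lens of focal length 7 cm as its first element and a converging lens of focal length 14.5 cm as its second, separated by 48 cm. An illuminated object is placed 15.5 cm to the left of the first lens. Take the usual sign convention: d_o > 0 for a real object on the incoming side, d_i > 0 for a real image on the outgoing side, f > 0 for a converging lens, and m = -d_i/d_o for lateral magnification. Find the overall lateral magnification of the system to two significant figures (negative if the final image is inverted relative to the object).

Applying the thin-lens equation to the first lens, 1/7 = 1/15.5 + 1/d_i1, which gives d_i1 = 12.765 cm.
Its lateral magnification is m_1 = -d_i1/d_o1 = -(12.765)/15.5 = -0.8235.
That image sits 35.235 cm in front of the second lens, so d_o2 = 35.235 cm.
Applying the thin-lens equation again with f_2 = 14.5 cm and d_o2 = 35.235 cm gives d_i2 = 24.640 cm.
m_2 = -(24.640)/(35.235) = -0.6993.
Total m = m_1 x m_2 = (-0.8235)(-0.6993) = 0.5759.

0.58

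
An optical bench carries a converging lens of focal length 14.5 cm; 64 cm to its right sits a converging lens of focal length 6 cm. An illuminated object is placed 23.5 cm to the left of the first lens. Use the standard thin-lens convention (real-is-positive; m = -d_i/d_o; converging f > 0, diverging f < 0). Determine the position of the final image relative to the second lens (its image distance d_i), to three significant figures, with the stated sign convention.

Applying the thin-lens equation to the first lens, 1/14.5 = 1/23.5 + 1/d_i1, which gives d_i1 = 37.861 cm.
Object distance for lens 2: d_o2 = 64 - 37.861 = 26.139 cm.
Applying the thin-lens equation again with f_2 = 6 cm and d_o2 = 26.139 cm gives d_i2 = 7.788 cm.

7.79 cm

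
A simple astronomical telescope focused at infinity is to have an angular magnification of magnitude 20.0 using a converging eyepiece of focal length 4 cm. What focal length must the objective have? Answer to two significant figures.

|M| = f_obj/|f_eye|, so f_obj = |M| x |f_eye| = 20.0 x 4 = 80.000 cm.

80 cm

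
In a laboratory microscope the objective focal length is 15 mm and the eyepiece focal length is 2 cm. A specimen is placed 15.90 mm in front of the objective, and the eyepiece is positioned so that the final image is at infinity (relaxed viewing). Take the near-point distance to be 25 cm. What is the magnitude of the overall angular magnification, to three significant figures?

208

Convert to cm: f_obj = 15 mm = 1.5 cm; d_o = 15.90 mm = 1.59 cm.
Objective: 1/d_i = 1/f_obj - 1/d_o = 1/1.5 - 1/1.59 = 0.03774 cm^-1, so d_i = 26.500 cm.
m_obj = -d_i/d_o = -26.500/1.59 = -16.667.
Eyepiece angular magnification (image at infinity): M_eye = D/f_e = 25/2 = 12.500.
Overall M = m_obj x M_eye = (-16.667)(12.500) = -208.33.
|M| = 208.33.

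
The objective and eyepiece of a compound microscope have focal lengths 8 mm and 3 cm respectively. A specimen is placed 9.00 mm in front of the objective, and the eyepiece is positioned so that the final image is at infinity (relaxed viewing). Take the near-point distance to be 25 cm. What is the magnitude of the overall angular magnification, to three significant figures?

Convert to cm: f_obj = 8 mm = 0.8 cm; d_o = 9.00 mm = 0.90 cm.
Objective: 1/d_i = 1/f_obj - 1/d_o = 1/0.8 - 1/0.90 = 0.13889 cm^-1, so d_i = 7.200 cm.
m_obj = -d_i/d_o = -7.200/0.90 = -8.000.
Eyepiece angular magnification (image at infinity): M_eye = D/f_e = 25/3 = 8.333.
Overall M = m_obj x M_eye = (-8.000)(8.333) = -66.67.
|M| = 66.67.

66.7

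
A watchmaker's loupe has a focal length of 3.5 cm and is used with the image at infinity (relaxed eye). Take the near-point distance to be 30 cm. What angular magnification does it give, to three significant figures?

8.57

M = D/f = 30/3.5 = 8.571.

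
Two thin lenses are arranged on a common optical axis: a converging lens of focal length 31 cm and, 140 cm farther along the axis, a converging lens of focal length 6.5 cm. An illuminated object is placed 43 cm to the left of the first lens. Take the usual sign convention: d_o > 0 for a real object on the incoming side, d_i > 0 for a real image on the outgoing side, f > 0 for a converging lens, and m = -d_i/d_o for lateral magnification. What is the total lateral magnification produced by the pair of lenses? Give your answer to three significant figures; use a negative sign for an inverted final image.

Applying the thin-lens equation to the first lens, 1/31 = 1/43 + 1/d_i1, which gives d_i1 = 111.083 cm.
Its lateral magnification is m_1 = -d_i1/d_o1 = -(111.083)/43 = -2.5833.
Object distance for lens 2: d_o2 = 140 - 111.083 = 28.917 cm.
Applying the thin-lens equation again with f_2 = 6.5 cm and d_o2 = 28.917 cm gives d_i2 = 8.385 cm.
m_2 = -(8.385)/(28.917) = -0.2900.
Overall magnification: m = m_1 m_2 = 0.7491.

0.749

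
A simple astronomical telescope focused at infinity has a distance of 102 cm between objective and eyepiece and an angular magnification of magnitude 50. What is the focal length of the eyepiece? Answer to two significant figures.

In normal adjustment the tube length equals f_obj + f_eye and |M| = f_obj/f_eye.
So f_obj = 50 f_eye and 50 f_eye + f_eye = 102 cm, giving f_eye = 102/51 = 2.000 cm and f_obj = 100.000 cm.

2.0 cm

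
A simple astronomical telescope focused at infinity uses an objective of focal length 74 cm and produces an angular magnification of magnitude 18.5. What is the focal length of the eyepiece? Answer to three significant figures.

|M| = f_obj/f_eye, so f_eye = f_obj/|M| = 74/18.5 = 4.000 cm.

4.00 cm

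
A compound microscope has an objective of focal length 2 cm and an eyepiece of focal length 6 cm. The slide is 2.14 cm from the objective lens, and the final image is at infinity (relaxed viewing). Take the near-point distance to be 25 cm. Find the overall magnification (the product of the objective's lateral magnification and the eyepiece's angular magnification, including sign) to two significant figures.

Objective: 1/d_i = 1/f_obj - 1/d_o = 1/2 - 1/2.14 = 0.03271 cm^-1, so d_i = 30.571 cm.
m_obj = -d_i/d_o = -30.571/2.14 = -14.286.
Eyepiece angular magnification (image at infinity): M_eye = D/f_e = 25/6 = 4.167.
Overall M = m_obj x M_eye = (-14.286)(4.167) = -59.52.

-60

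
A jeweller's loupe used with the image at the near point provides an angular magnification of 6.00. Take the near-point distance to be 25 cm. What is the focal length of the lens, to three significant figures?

5.00 cm

For the image at the near point, M = 1 + D/f.
f = D/(M - 1) = 25/(6.0 - 1) = 5.000 cm.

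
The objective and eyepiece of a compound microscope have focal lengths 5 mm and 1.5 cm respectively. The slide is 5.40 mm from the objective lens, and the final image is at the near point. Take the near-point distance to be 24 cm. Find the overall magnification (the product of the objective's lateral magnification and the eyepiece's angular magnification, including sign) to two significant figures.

-210

Convert to cm: f_obj = 5 mm = 0.5 cm; d_o = 5.40 mm = 0.54 cm.
Objective: 1/d_i = 1/f_obj - 1/d_o = 1/0.5 - 1/0.54 = 0.14815 cm^-1, so d_i = 6.750 cm.
m_obj = -d_i/d_o = -6.750/0.54 = -12.500.
Eyepiece angular magnification (image at near point): M_eye = 1 + D/f_e = 1 + 24/1.5 = 17.000.
Overall M = m_obj x M_eye = (-12.500)(17.000) = -212.50.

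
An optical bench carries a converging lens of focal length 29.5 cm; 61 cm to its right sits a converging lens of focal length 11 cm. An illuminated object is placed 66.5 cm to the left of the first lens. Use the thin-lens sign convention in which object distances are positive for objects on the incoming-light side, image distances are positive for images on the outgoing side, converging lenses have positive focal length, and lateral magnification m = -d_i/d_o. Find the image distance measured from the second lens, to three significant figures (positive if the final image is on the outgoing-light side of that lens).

-29.1 cm

Lens 1: 1/d_i1 = 1/f_1 - 1/d_o1 = 1/29.5 - 1/66.5 = 0.01886 cm^-1, so d_i1 = 53.020 cm.
The intermediate image is 53.020 cm to the right of lens 1, so d_o2 = L - d_i1 = 61 - 53.020 = 7.980 cm.
Lens 2: 1/d_i2 = 1/f_2 - 1/d_o2 = 1/11 - 1/(7.980) = -0.03441 cm^-1, so d_i2 = -29.063 cm.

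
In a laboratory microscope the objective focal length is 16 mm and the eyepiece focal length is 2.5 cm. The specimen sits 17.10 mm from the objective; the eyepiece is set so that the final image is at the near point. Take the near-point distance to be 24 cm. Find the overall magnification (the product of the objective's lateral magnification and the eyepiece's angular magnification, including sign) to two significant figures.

-150

Convert to cm: f_obj = 16 mm = 1.6 cm; d_o = 17.10 mm = 1.71 cm.
Objective: 1/d_i = 1/f_obj - 1/d_o = 1/1.6 - 1/1.71 = 0.04020 cm^-1, so d_i = 24.873 cm.
m_obj = -d_i/d_o = -24.873/1.71 = -14.545.
Eyepiece angular magnification (image at near point): M_eye = 1 + D/f_e = 1 + 24/2.5 = 10.600.
Overall M = m_obj x M_eye = (-14.545)(10.600) = -154.18.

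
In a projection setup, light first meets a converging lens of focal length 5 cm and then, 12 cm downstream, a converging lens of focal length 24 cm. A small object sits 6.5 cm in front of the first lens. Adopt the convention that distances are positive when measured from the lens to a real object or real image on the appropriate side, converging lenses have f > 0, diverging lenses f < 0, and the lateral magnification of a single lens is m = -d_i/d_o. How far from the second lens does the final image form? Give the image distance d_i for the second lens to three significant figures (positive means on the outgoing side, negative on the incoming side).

First lens: d_i1 = 1/(1/5 - 1/6.5) = 21.667 cm.
This image would form 21.667 cm past lens 1, i.e. 9.667 cm beyond lens 2, so it is a virtual object for lens 2: d_o2 = 12 - 21.667 = -9.667 cm.
Second lens: d_i2 = 1/(1/24 - 1/(-9.667)) = 6.891 cm.

6.89 cm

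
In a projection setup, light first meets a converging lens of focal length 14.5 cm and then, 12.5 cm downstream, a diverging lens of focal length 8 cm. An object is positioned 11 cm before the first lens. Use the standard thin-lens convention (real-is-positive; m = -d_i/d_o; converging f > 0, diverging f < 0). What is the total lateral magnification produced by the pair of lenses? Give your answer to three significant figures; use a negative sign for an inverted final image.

Lens 1: 1/d_i1 = 1/f_1 - 1/d_o1 = 1/14.5 - 1/11 = -0.02194 cm^-1, so d_i1 = -45.571 cm.
m_1 = -(-45.571)/11 = 4.1429.
The intermediate image is virtual, 45.571 cm to the left of lens 1, so d_o2 = L - d_i1 = 12.5 - (-45.571) = 58.071 cm.
Lens 2: 1/d_i2 = 1/f_2 - 1/d_o2 = 1/(-8) - 1/(58.071) = -0.14222 cm^-1, so d_i2 = -7.031 cm.
m_2 = -(-7.031)/(58.071) = 0.1211.
Overall magnification: m = m_1 m_2 = 0.5016.

0.502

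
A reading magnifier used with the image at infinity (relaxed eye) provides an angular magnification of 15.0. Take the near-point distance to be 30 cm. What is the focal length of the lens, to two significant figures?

For the image at infinity, M = D/f.
f = D/M = 30/15.0 = 2.000 cm.

2.0 cm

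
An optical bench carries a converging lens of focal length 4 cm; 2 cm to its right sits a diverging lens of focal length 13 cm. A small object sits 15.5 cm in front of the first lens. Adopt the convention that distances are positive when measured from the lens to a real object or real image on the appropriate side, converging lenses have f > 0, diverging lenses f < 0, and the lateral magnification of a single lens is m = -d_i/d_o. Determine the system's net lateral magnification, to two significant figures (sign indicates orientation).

-0.47

First lens: d_i1 = 1/(1/4 - 1/15.5) = 5.391 cm.
m_1 = -(5.391)/15.5 = -0.3478.
Since 5.391 cm > 2 cm, the first image lies past the second lens and serves as a virtual object: d_o2 = L - d_i1 = -3.391 cm.
Second lens: d_i2 = 1/(1/(-13) - 1/(-3.391)) = 4.588 cm.
m_2 = -(4.588)/(-3.391) = 1.3529.
Total m = m_1 x m_2 = (-0.3478)(1.3529) = -0.4706.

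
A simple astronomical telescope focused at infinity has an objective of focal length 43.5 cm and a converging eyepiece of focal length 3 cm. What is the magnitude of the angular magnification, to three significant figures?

|M| = f_obj/|f_eye| = 43.5/3 = 14.500.

14.5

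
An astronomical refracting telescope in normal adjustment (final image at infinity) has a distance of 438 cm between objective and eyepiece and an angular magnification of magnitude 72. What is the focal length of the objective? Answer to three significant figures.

In normal adjustment the tube length equals f_obj + f_eye and |M| = f_obj/f_eye.
So f_obj = 72 f_eye and 72 f_eye + f_eye = 438 cm, giving f_eye = 438/73 = 6.000 cm and f_obj = 432.000 cm.

432 cm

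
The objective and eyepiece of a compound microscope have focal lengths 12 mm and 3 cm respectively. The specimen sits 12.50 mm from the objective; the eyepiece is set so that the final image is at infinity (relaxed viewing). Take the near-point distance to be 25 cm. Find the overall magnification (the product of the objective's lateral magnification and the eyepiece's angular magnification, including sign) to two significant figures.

Convert to cm: f_obj = 12 mm = 1.2 cm; d_o = 12.50 mm = 1.25 cm.
Objective: 1/d_i = 1/f_obj - 1/d_o = 1/1.2 - 1/1.25 = 0.03333 cm^-1, so d_i = 30.000 cm.
m_obj = -d_i/d_o = -30.000/1.25 = -24.000.
Eyepiece angular magnification (image at infinity): M_eye = D/f_e = 25/3 = 8.333.
Overall M = m_obj x M_eye = (-24.000)(8.333) = -200.00.

-200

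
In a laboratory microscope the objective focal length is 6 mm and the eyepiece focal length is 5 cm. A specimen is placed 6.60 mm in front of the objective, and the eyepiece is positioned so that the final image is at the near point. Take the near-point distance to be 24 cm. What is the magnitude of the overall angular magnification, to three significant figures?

58.0

Convert to cm: f_obj = 6 mm = 0.6 cm; d_o = 6.60 mm = 0.66 cm.
Objective: 1/d_i = 1/f_obj - 1/d_o = 1/0.6 - 1/0.66 = 0.15152 cm^-1, so d_i = 6.600 cm.
m_obj = -d_i/d_o = -6.600/0.66 = -10.000.
Eyepiece angular magnification (image at near point): M_eye = 1 + D/f_e = 1 + 24/5 = 5.800.
Overall M = m_obj x M_eye = (-10.000)(5.800) = -58.00.
|M| = 58.00.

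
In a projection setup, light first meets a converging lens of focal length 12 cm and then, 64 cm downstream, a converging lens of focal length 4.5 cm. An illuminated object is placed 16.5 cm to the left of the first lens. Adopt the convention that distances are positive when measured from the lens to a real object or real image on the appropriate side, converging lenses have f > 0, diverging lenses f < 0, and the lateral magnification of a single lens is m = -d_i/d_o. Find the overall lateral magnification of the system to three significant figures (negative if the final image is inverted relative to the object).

0.774

Applying the thin-lens equation to the first lens, 1/12 = 1/16.5 + 1/d_i1, which gives d_i1 = 44.000 cm.
Its lateral magnification is m_1 = -d_i1/d_o1 = -(44.000)/16.5 = -2.6667.
Object distance for lens 2: d_o2 = 64 - 44.000 = 20.000 cm.
Applying the thin-lens equation again with f_2 = 4.5 cm and d_o2 = 20.000 cm gives d_i2 = 5.806 cm.
m_2 = -(5.806)/(20.000) = -0.2903.
Overall magnification: m = m_1 m_2 = 0.7742.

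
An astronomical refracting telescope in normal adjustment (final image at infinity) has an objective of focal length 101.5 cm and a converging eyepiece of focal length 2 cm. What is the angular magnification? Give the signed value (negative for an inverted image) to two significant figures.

-51

M = -f_obj/f_eye = -101.5/(2) = -50.750.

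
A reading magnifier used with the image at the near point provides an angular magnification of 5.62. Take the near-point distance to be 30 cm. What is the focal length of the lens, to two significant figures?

6.5 cm

For the image at the near point, M = 1 + D/f.
f = D/(M - 1) = 30/(5.62 - 1) = 6.494 cm.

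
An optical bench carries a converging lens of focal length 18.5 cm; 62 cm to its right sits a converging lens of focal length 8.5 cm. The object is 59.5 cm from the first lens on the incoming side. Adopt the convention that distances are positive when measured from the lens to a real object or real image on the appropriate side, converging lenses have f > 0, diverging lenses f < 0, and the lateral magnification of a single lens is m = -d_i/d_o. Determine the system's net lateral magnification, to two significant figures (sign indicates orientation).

Lens 1: 1/d_i1 = 1/f_1 - 1/d_o1 = 1/18.5 - 1/59.5 = 0.03725 cm^-1, so d_i1 = 26.848 cm.
m_1 = -(26.848)/59.5 = -0.4512.
Object distance for lens 2: d_o2 = 62 - 26.848 = 35.152 cm.
Lens 2: 1/d_i2 = 1/f_2 - 1/d_o2 = 1/8.5 - 1/(35.152) = 0.08920 cm^-1, so d_i2 = 11.211 cm.
m_2 = -(11.211)/(35.152) = -0.3189.
Total m = m_1 x m_2 = (-0.4512)(-0.3189) = 0.1439.

0.14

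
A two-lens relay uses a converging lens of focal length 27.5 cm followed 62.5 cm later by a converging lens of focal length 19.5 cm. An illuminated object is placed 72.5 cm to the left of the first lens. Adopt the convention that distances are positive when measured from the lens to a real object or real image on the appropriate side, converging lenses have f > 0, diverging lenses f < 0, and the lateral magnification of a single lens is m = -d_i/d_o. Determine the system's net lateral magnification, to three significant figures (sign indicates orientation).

-9.13

Applying the thin-lens equation to the first lens, 1/27.5 = 1/72.5 + 1/d_i1, which gives d_i1 = 44.306 cm.
Its lateral magnification is m_1 = -d_i1/d_o1 = -(44.306)/72.5 = -0.6111.
The intermediate image is 44.306 cm to the right of lens 1, so d_o2 = L - d_i1 = 62.5 - 44.306 = 18.194 cm.
Applying the thin-lens equation again with f_2 = 19.5 cm and d_o2 = 18.194 cm gives d_i2 = -271.755 cm.
m_2 = -(-271.755)/(18.194) = 14.9362.
Overall magnification: m = m_1 m_2 = -9.1277.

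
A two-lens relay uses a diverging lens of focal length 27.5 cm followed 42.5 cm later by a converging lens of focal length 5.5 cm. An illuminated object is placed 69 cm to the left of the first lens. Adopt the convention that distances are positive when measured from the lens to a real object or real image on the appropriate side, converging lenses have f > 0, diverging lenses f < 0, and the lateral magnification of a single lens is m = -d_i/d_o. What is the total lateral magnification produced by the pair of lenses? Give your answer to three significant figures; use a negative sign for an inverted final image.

-0.0277

First lens: d_i1 = 1/(1/(-27.5) - 1/69) = -19.663 cm.
m_1 = -(-19.663)/69 = 0.2850.
With d_i1 < 0 the first image is virtual and lies on the object side; the object distance for lens 2 is d_o2 = 42.5 - (-19.663) = 62.163 cm.
Second lens: d_i2 = 1/(1/5.5 - 1/(62.163)) = 6.034 cm.
m_2 = -(6.034)/(62.163) = -0.0971.
Overall magnification: m = m_1 m_2 = -0.0277.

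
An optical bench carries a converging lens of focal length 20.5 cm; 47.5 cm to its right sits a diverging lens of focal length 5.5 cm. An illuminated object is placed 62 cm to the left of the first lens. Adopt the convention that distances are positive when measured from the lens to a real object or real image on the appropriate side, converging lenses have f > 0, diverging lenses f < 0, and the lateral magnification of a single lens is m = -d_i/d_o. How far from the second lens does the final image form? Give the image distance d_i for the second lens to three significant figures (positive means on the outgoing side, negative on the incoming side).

Applying the thin-lens equation to the first lens, 1/20.5 = 1/62 + 1/d_i1, which gives d_i1 = 30.627 cm.
Object distance for lens 2: d_o2 = 47.5 - 30.627 = 16.873 cm.
Applying the thin-lens equation again with f_2 = -5.5 cm and d_o2 = 16.873 cm gives d_i2 = -4.148 cm.

-4.15 cm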